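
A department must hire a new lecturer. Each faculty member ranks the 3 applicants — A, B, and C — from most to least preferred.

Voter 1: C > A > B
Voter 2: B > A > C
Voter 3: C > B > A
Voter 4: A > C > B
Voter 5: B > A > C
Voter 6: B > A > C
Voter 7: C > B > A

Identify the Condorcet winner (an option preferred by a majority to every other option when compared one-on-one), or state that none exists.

There is no Condorcet winner

Head-to-head results (7 voters total):
A vs B: B wins 5–2.
A vs C: A wins 4–3.
B vs C: C wins 4–3.
No candidate beats all others: A beats C beats B beats A, a majority cycle.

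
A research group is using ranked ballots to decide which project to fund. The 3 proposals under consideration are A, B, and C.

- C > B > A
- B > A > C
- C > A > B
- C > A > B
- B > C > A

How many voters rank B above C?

2

Ballots ranking B above C: 2.
Ballots ranking C above B: 3.
So 2 of 5 voters prefer B to C.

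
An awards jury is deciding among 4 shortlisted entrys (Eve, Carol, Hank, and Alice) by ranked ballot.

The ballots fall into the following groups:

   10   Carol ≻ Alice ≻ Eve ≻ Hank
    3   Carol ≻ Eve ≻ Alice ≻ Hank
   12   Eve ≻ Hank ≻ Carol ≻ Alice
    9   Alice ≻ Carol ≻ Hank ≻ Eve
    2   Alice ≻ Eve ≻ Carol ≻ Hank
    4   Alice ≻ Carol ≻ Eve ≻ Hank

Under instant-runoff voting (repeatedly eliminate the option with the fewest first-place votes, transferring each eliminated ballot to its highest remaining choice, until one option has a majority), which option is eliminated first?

Round 1: Alice 15, Carol 13, Eve 12, Hank 0. Hank has the fewest and is eliminated.
Round 2: Alice 15, Carol 13, Eve 12. Eve has the fewest and is eliminated.
Round 3: Carol 25, Alice 15. Carol has a majority.

Hank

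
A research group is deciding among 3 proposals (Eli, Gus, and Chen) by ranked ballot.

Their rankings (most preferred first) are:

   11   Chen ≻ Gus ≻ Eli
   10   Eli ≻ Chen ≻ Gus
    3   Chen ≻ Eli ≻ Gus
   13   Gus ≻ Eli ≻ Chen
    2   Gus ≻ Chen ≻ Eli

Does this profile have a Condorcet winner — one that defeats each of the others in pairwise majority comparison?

Head-to-head results (39 voters total):
Eli vs Gus: Gus wins 26–13.
Eli vs Chen: Eli wins 23–16.
Gus vs Chen: Chen wins 24–15.
No candidate beats all others: Eli beats Chen beats Gus beats Eli, a majority cycle.

No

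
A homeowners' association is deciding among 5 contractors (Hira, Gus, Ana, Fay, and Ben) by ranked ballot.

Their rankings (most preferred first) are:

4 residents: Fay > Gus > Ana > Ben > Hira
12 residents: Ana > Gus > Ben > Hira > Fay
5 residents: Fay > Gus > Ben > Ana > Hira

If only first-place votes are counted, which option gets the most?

First-place vote totals:
  Hira: 0
  Gus: 0
  Ana: 12
  Fay: 9
  Ben: 0
Ana has the most first-place votes.

Ana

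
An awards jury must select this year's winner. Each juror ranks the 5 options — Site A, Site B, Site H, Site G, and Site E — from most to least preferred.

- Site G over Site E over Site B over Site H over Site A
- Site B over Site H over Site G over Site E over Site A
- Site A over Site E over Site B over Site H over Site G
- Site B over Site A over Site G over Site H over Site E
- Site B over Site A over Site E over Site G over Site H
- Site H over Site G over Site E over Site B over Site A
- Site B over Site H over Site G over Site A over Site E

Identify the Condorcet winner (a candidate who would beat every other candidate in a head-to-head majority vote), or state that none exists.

Site B

Head-to-head results (7 voters total):
Site A vs Site B: Site B wins 6–1.
Site A vs Site H: Site H wins 4–3.
Site A vs Site G: Site G wins 4–3.
Site A vs Site E: Site A wins 4–3.
Site B vs Site H: Site B wins 6–1.
Site B vs Site G: Site B wins 5–2.
Site B vs Site E: Site B wins 4–3.
Site H vs Site G: Site H wins 4–3.
Site H vs Site E: Site H wins 4–3.
Site G vs Site E: Site G wins 5–2.
Site B beats each rival — Site A (6–1), Site H (6–1), Site G (5–2), Site E (4–3) — so Site B is the Condorcet winner.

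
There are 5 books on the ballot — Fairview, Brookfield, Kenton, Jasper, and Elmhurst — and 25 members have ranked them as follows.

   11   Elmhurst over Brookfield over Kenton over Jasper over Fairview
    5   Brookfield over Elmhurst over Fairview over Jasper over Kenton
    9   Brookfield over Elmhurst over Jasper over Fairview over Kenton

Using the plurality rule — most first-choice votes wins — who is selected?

Brookfield

First-place vote totals:
  Fairview: 0
  Brookfield: 14
  Kenton: 0
  Jasper: 0
  Elmhurst: 11
Brookfield has the most first-place votes.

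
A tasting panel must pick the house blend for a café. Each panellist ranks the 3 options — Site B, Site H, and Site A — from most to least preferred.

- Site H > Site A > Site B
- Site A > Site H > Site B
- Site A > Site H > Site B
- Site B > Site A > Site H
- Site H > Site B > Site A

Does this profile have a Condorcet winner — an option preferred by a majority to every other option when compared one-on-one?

Head-to-head results (5 voters total):
Site B vs Site H: Site H wins 4–1.
Site B vs Site A: Site A wins 3–2.
Site H vs Site A: Site A wins 3–2.
Site A beats each rival — Site B (3–2), Site H (3–2) — so Site A is the Condorcet winner.

Yes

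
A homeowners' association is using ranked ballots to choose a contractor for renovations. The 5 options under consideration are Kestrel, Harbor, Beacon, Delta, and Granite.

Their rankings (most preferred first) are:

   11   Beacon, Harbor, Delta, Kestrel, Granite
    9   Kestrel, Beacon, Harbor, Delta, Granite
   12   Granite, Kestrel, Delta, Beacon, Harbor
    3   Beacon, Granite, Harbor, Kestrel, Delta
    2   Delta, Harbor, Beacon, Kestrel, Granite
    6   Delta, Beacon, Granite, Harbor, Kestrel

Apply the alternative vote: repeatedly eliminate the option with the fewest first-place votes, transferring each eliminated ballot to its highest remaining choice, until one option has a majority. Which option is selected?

Beacon

Round 1: Beacon 14, Granite 12, Kestrel 9, Delta 8, Harbor 0. Harbor has the fewest and is eliminated.
Round 2: Beacon 14, Granite 12, Kestrel 9, Delta 8. Delta has the fewest and is eliminated.
Round 3: Beacon 22, Granite 12, Kestrel 9. Beacon has a majority.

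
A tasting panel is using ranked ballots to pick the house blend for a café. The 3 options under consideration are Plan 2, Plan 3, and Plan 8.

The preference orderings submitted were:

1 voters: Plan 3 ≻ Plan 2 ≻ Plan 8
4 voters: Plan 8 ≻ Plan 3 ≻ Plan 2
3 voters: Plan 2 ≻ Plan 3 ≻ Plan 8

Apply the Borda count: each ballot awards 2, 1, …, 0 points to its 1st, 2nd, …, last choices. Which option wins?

Plan 3

Borda scores:
  Plan 2: 1 + 4·0 + 3·2 = 7
  Plan 3: 2 + 4·1 + 3·1 = 9
  Plan 8: 0 + 4·2 + 3·0 = 8
Plan 3 has the highest total.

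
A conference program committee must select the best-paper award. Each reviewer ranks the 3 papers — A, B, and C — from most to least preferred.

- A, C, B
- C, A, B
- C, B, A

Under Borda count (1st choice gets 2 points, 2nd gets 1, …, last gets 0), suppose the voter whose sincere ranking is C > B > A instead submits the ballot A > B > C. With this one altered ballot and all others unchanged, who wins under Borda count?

A

Borda totals with the altered ballot: A 5, B 1, C 3.
The switch changes the winner from C to A.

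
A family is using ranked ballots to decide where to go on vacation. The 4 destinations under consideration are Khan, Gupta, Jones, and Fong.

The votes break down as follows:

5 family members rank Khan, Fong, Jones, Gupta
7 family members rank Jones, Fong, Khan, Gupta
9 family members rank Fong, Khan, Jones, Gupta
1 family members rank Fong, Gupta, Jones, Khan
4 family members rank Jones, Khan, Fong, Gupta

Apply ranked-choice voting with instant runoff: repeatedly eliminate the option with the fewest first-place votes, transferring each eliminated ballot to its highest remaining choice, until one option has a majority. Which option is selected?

Round 1: Jones 11, Fong 10, Khan 5, Gupta 0. Gupta has the fewest and is eliminated.
Round 2: Jones 11, Fong 10, Khan 5. Khan has the fewest and is eliminated.
Round 3: Fong 15, Jones 11. Fong has a majority.

Fong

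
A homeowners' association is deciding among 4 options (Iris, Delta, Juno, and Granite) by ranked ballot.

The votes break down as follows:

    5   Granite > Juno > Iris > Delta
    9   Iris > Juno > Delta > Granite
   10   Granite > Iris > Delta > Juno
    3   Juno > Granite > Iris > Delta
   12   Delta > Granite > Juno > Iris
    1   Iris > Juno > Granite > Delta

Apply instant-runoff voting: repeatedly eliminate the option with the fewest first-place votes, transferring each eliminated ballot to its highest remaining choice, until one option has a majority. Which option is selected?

Delta

Round 1: Granite 15, Delta 12, Iris 10, Juno 3. Juno has the fewest and is eliminated.
Round 2: Granite 18, Delta 12, Iris 10. Iris has the fewest and is eliminated.
Round 3: Delta 21, Granite 19. Delta has a majority.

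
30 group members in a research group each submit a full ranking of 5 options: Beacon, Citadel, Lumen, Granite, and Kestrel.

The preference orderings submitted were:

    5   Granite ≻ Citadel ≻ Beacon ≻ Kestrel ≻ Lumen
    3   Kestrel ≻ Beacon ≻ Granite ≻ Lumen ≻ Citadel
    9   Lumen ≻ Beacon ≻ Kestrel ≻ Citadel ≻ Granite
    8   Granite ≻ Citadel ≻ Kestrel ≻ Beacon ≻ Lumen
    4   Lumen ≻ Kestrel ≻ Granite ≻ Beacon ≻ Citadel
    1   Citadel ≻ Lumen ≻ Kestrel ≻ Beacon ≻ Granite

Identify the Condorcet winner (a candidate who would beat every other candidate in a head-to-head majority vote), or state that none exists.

Kestrel

Head-to-head results (30 voters total):
Beacon vs Citadel: Beacon wins 16–14.
Beacon vs Lumen: Beacon wins 16–14.
Beacon vs Granite: Granite wins 17–13.
Beacon vs Kestrel: Kestrel wins 16–14.
Citadel vs Lumen: Lumen wins 16–14.
Citadel vs Granite: Granite wins 20–10.
Citadel vs Kestrel: Kestrel wins 16–14.
Lumen vs Granite: Granite wins 16–14.
Lumen vs Kestrel: Kestrel wins 16–14.
Granite vs Kestrel: Kestrel wins 17–13.
Kestrel beats each rival — Beacon (16–14), Citadel (16–14), Lumen (16–14), Granite (17–13) — so Kestrel is the Condorcet winner.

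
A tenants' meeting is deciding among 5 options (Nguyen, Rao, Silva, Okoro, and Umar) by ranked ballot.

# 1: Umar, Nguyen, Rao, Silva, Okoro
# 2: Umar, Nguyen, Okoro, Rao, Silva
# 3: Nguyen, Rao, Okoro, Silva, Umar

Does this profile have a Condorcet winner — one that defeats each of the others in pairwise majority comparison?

Yes

Head-to-head results (3 voters total):
Nguyen vs Rao: Nguyen wins 3–0.
Nguyen vs Silva: Nguyen wins 3–0.
Nguyen vs Okoro: Nguyen wins 3–0.
Nguyen vs Umar: Umar wins 2–1.
Rao vs Silva: Rao wins 3–0.
Rao vs Okoro: Rao wins 2–1.
Rao vs Umar: Umar wins 2–1.
Silva vs Okoro: Okoro wins 2–1.
Silva vs Umar: Umar wins 2–1.
Okoro vs Umar: Umar wins 2–1.
Umar beats each rival — Nguyen (2–1), Rao (2–1), Silva (2–1), Okoro (2–1) — so Umar is the Condorcet winner.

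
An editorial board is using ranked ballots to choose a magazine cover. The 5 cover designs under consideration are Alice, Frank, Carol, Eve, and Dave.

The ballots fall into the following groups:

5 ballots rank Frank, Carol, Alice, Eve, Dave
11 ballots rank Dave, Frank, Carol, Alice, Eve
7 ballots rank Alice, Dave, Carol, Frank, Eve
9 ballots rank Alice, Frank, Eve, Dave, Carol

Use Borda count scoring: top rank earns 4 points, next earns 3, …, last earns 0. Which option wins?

Borda scores:
  Alice: 5·2 + 11·1 + 7·4 + 9·4 = 85
  Frank: 5·4 + 11·3 + 7·1 + 9·3 = 87
  Carol: 5·3 + 11·2 + 7·2 + 9·0 = 51
  Eve: 5·1 + 11·0 + 7·0 + 9·2 = 23
  Dave: 5·0 + 11·4 + 7·3 + 9·1 = 74
Frank has the highest total.

Frank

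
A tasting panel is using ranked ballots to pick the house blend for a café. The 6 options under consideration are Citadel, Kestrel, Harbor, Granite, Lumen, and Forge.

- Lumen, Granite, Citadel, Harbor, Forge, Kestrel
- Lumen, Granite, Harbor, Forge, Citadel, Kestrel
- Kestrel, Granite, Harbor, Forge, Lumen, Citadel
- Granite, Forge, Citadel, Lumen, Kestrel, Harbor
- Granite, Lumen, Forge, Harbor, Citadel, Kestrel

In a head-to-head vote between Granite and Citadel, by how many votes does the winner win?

Ballots ranking Granite above Citadel: 5.
Ballots ranking Citadel above Granite: 0.
Granite wins 5–0, a margin of 5.

5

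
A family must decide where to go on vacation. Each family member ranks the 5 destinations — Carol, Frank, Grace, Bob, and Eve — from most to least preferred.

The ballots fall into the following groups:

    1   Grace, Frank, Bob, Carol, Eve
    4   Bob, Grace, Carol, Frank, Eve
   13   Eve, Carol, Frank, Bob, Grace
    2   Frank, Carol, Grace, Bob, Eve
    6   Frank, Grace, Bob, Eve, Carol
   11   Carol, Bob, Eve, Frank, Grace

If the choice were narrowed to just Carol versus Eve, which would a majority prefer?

Eve

Ballots ranking Carol above Eve: 1+4+2+11 = 18.
Ballots ranking Eve above Carol: 13+6 = 19.
Eve wins the head-to-head, 19–18.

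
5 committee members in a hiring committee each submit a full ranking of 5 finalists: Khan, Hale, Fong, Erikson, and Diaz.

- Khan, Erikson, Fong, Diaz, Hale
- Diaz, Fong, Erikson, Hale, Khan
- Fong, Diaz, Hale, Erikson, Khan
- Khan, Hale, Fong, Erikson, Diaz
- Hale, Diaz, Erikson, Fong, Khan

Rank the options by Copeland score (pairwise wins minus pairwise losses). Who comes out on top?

Pairwise results:
  Khan vs Hale: Hale wins 3–2.
  Khan vs Fong: Fong wins 3–2.
  Khan vs Erikson: Erikson wins 3–2.
  Khan vs Diaz: Diaz wins 3–2.
  Hale vs Fong: Fong wins 3–2.
  Hale vs Erikson: Hale wins 3–2.
  Hale vs Diaz: Diaz wins 3–2.
  Fong vs Erikson: Fong wins 3–2.
  Fong vs Diaz: Fong wins 3–2.
  Erikson vs Diaz: Diaz wins 3–2.
Copeland scores (wins − losses):
  Khan: 0 − 4 = -4
  Hale: 2 − 2 = 0
  Fong: 4 − 0 = 4
  Erikson: 1 − 3 = -2
  Diaz: 3 − 1 = 2
Fong has the best Copeland score.

Fong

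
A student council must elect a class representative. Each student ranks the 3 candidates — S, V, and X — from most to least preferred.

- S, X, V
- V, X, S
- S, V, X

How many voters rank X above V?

1

Ballots ranking X above V: 1.
Ballots ranking V above X: 2.
So 1 of 3 voters prefer X to V.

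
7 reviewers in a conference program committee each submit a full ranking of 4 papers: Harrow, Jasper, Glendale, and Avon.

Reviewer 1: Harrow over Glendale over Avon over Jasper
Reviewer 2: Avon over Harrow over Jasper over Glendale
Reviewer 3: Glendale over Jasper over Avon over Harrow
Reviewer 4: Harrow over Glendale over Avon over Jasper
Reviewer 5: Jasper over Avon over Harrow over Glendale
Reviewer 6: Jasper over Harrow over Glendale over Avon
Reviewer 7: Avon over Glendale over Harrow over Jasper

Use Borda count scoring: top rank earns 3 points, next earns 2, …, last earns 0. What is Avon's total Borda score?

11

Borda scores:
  Harrow: 3 + 2 + 0 + 3 + 1 + 2 + 1 = 12
  Jasper: 0 + 1 + 2 + 0 + 3 + 3 + 0 = 9
  Glendale: 2 + 0 + 3 + 2 + 0 + 1 + 2 = 10
  Avon: 1 + 3 + 1 + 1 + 2 + 0 + 3 = 11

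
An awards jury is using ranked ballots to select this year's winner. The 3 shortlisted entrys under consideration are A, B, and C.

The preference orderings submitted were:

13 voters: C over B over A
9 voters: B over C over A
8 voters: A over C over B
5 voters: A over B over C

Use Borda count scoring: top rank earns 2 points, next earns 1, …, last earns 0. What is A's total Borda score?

26

Borda scores:
  A: 13·0 + 9·0 + 8·2 + 5·2 = 26
  B: 13·1 + 9·2 + 8·0 + 5·1 = 36
  C: 13·2 + 9·1 + 8·1 + 5·0 = 43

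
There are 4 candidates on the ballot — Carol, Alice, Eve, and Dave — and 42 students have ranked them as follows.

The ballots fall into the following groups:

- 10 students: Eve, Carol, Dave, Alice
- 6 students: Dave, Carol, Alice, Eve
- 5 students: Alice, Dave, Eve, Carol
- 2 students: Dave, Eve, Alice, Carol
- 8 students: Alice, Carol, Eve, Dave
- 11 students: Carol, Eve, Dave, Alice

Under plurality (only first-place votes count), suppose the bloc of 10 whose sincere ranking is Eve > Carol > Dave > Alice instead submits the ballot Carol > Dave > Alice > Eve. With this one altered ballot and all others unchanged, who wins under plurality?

Carol

First-place totals with the altered ballot: Carol 21, Alice 13, Eve 0, Dave 8.
The switch changes the winner from Alice to Carol.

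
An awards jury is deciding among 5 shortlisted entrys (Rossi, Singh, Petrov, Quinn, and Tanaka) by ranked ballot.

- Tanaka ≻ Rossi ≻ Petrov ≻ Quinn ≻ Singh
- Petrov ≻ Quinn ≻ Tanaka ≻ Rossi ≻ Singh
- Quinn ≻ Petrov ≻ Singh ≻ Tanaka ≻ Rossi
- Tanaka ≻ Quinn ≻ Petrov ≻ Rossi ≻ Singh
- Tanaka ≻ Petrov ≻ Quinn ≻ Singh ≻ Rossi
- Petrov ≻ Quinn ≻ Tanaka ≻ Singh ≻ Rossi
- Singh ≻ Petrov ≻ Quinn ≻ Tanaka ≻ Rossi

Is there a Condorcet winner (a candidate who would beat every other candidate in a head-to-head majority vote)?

Head-to-head results (7 voters total):
Rossi vs Singh: Singh wins 4–3.
Rossi vs Petrov: Petrov wins 6–1.
Rossi vs Quinn: Quinn wins 6–1.
Rossi vs Tanaka: Tanaka wins 7–0.
Singh vs Petrov: Petrov wins 6–1.
Singh vs Quinn: Quinn wins 6–1.
Singh vs Tanaka: Tanaka wins 5–2.
Petrov vs Quinn: Petrov wins 5–2.
Petrov vs Tanaka: Petrov wins 4–3.
Quinn vs Tanaka: Quinn wins 4–3.
Petrov beats each rival — Rossi (6–1), Singh (6–1), Quinn (5–2), Tanaka (4–3) — so Petrov is the Condorcet winner.

Yes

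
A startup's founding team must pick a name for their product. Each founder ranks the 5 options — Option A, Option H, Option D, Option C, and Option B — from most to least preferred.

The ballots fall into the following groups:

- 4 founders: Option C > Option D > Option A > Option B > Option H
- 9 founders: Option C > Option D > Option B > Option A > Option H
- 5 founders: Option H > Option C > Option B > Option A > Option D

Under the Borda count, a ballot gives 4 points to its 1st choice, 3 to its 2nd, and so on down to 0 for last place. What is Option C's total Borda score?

67

Borda scores:
  Option A: 4·2 + 9·1 + 5·1 = 22
  Option H: 4·0 + 9·0 + 5·4 = 20
  Option D: 4·3 + 9·3 + 5·0 = 39
  Option C: 4·4 + 9·4 + 5·3 = 67
  Option B: 4·1 + 9·2 + 5·2 = 32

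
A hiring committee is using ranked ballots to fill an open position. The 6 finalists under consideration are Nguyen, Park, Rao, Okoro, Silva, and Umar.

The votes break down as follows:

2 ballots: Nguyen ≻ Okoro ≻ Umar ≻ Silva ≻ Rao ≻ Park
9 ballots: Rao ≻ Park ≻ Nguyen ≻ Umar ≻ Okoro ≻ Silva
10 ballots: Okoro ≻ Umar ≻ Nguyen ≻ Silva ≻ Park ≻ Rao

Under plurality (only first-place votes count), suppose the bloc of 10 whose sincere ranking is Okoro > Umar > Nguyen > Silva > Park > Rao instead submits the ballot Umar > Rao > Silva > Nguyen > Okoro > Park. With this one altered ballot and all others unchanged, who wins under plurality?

Umar

First-place totals with the altered ballot: Nguyen 2, Park 0, Rao 9, Okoro 0, Silva 0, Umar 10.
The switch changes the winner from Okoro to Umar.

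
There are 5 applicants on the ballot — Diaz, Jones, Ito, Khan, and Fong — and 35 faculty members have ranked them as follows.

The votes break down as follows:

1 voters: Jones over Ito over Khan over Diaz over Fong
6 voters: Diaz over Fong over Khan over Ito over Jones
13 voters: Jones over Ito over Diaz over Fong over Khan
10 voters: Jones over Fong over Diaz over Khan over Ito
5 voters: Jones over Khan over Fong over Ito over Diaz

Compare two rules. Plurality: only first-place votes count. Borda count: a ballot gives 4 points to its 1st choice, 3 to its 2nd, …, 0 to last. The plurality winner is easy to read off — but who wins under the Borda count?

Plurality first-place counts: Diaz 6, Jones 29, Ito 0, Khan 0, Fong 0 → Jones.
Borda totals: Diaz 71, Jones 116, Ito 53, Khan 39, Fong 71 → Jones.

Jones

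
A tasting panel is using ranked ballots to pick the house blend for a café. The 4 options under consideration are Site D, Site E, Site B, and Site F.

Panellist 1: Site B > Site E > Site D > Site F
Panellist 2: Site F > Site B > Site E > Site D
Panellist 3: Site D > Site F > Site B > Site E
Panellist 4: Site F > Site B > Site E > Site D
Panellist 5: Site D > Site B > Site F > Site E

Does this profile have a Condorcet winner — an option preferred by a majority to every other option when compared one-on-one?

Head-to-head results (5 voters total):
Site D vs Site E: Site E wins 3–2.
Site D vs Site B: Site B wins 3–2.
Site D vs Site F: Site D wins 3–2.
Site E vs Site B: Site B wins 5–0.
Site E vs Site F: Site F wins 4–1.
Site B vs Site F: Site F wins 3–2.
No candidate beats all others: Site D beats Site F beats Site E beats Site D, a majority cycle.

No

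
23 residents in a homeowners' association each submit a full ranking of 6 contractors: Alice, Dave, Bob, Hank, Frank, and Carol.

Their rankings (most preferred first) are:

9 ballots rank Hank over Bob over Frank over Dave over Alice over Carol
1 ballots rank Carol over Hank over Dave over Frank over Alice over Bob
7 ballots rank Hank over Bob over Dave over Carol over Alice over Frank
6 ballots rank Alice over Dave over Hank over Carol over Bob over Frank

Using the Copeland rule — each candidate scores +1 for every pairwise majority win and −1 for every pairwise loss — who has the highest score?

Hank

Pairwise results:
  Alice vs Dave: Dave wins 17–6.
  Alice vs Bob: Bob wins 16–7.
  Alice vs Hank: Hank wins 17–6.
  Alice vs Frank: Alice wins 13–10.
  Alice vs Carol: Alice wins 15–8.
  Dave vs Bob: Bob wins 16–7.
  Dave vs Hank: Hank wins 17–6.
  Dave vs Frank: Dave wins 14–9.
  Dave vs Carol: Dave wins 22–1.
  Bob vs Hank: Hank wins 23–0.
  Bob vs Frank: Bob wins 22–1.
  Bob vs Carol: Bob wins 16–7.
  Hank vs Frank: Hank wins 23–0.
  Hank vs Carol: Hank wins 22–1.
  Frank vs Carol: Carol wins 14–9.
Copeland scores (wins − losses):
  Alice: 2 − 3 = -1
  Dave: 3 − 2 = 1
  Bob: 4 − 1 = 3
  Hank: 5 − 0 = 5
  Frank: 0 − 5 = -5
  Carol: 1 − 4 = -3
Hank has the best Copeland score.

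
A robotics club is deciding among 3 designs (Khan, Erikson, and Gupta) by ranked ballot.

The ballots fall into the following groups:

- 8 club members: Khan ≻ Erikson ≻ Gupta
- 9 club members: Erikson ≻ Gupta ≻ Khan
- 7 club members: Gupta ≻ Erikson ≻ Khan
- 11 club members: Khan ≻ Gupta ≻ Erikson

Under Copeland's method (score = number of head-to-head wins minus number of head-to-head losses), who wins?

Khan

Pairwise results:
  Khan vs Erikson: Khan wins 19–16.
  Khan vs Gupta: Khan wins 19–16.
  Erikson vs Gupta: Gupta wins 18–17.
Copeland scores (wins − losses):
  Khan: 2 − 0 = 2
  Erikson: 0 − 2 = -2
  Gupta: 1 − 1 = 0
Khan has the best Copeland score.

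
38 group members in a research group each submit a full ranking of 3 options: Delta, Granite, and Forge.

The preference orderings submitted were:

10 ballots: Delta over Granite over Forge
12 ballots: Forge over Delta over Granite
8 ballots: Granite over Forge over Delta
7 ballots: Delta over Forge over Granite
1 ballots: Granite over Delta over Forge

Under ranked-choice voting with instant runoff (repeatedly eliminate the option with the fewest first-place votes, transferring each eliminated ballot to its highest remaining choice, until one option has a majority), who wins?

Forge

Round 1: Delta 17, Forge 12, Granite 9. Granite has the fewest and is eliminated.
Round 2: Forge 20, Delta 18. Forge has a majority.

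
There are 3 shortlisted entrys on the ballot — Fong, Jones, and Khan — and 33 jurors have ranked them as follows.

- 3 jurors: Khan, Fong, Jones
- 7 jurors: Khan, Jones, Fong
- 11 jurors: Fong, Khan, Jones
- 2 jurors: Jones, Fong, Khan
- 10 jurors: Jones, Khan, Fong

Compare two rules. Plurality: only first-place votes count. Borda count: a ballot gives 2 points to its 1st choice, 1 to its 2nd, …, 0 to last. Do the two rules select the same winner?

No

Plurality first-place counts: Fong 11, Jones 12, Khan 10 → Jones.
Borda totals: Fong 27, Jones 31, Khan 41 → Khan.
The two rules disagree: plurality picks Jones, Borda picks Khan.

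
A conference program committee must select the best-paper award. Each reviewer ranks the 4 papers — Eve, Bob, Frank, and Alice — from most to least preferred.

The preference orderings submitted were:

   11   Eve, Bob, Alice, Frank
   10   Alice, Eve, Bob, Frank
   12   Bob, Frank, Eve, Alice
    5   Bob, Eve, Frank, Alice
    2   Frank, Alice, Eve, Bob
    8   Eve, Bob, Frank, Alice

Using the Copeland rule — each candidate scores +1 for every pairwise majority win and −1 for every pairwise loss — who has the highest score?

Pairwise results:
  Eve vs Bob: Eve wins 31–17.
  Eve vs Frank: Eve wins 34–14.
  Eve vs Alice: Eve wins 36–12.
  Bob vs Frank: Bob wins 46–2.
  Bob vs Alice: Bob wins 36–12.
  Frank vs Alice: Frank wins 27–21.
Copeland scores (wins − losses):
  Eve: 3 − 0 = 3
  Bob: 2 − 1 = 1
  Frank: 1 − 2 = -1
  Alice: 0 − 3 = -3
Eve has the best Copeland score.

Eve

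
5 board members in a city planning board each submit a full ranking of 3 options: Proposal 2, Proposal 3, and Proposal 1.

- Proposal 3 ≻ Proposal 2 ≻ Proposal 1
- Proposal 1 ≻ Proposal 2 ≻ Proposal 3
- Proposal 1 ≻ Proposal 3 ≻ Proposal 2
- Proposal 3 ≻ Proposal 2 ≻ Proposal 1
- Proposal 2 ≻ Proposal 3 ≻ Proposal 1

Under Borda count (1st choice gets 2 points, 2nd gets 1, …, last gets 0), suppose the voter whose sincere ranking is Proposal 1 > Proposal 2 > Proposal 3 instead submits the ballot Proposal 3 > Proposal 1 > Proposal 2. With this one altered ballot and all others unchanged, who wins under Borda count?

Proposal 3

Borda totals with the altered ballot: Proposal 2 4, Proposal 3 8, Proposal 1 3.
The winner is unchanged: still Proposal 3.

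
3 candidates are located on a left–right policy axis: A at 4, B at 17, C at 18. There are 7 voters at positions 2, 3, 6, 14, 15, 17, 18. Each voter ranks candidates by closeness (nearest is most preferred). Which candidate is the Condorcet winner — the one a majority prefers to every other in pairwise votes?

B

With single-peaked preferences on a line, the Condorcet winner is the candidate closest to the median voter.
The median voter (position 14) is closest to B at 17.
Check: B vs C — voters closer to B: 6 of 7.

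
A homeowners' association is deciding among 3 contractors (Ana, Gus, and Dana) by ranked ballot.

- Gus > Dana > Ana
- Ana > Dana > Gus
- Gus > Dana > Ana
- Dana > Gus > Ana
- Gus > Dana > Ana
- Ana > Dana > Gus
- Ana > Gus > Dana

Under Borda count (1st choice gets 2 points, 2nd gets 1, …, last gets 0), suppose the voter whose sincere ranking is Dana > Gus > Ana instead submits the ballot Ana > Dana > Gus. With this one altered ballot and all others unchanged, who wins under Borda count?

Borda totals with the altered ballot: Ana 8, Gus 7, Dana 6.
The switch changes the winner from Gus to Ana.

Ana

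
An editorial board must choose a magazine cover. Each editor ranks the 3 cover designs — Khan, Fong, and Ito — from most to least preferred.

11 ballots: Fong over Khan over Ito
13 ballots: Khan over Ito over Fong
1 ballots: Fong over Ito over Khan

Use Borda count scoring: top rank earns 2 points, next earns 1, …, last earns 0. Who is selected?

Khan

Borda scores:
  Khan: 11·1 + 13·2 + 0 = 37
  Fong: 11·2 + 13·0 + 2 = 24
  Ito: 11·0 + 13·1 + 1 = 14
Khan has the highest total.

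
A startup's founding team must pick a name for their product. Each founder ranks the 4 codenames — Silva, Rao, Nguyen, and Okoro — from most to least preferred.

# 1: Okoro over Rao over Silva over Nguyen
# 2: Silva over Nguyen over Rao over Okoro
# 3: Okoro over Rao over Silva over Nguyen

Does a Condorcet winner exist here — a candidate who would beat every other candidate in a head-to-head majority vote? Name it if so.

Okoro

Head-to-head results (3 voters total):
Silva vs Rao: Rao wins 2–1.
Silva vs Nguyen: Silva wins 3–0.
Silva vs Okoro: Okoro wins 2–1.
Rao vs Nguyen: Rao wins 2–1.
Rao vs Okoro: Okoro wins 2–1.
Nguyen vs Okoro: Okoro wins 2–1.
Okoro beats each rival — Silva (2–1), Rao (2–1), Nguyen (2–1) — so Okoro is the Condorcet winner.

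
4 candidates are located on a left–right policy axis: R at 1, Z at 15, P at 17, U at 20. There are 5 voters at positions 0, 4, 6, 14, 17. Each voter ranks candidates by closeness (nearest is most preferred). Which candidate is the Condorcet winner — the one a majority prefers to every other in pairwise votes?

R

With single-peaked preferences on a line, the Condorcet winner is the candidate closest to the median voter.
The median voter (position 6) is closest to R at 1.
Check: R vs U — voters closer to R: 3 of 5.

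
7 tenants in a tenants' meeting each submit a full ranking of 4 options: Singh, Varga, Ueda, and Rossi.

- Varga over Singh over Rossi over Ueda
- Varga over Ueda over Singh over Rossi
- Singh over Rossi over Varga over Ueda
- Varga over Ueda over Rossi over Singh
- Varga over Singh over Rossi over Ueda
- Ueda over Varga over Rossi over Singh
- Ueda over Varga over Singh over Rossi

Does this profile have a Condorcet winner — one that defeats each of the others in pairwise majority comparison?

Yes

Head-to-head results (7 voters total):
Singh vs Varga: Varga wins 6–1.
Singh vs Ueda: Ueda wins 4–3.
Singh vs Rossi: Singh wins 5–2.
Varga vs Ueda: Varga wins 5–2.
Varga vs Rossi: Varga wins 6–1.
Ueda vs Rossi: Ueda wins 4–3.
Varga beats each rival — Singh (6–1), Ueda (5–2), Rossi (6–1) — so Varga is the Condorcet winner.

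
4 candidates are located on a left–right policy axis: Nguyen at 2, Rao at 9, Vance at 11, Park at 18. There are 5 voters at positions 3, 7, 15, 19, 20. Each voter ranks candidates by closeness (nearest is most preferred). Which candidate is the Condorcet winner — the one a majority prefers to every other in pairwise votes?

With single-peaked preferences on a line, the Condorcet winner is the candidate closest to the median voter.
The median voter (position 15) is closest to Park at 18.
Check: Park vs Nguyen — voters closer to Park: 3 of 5.

Park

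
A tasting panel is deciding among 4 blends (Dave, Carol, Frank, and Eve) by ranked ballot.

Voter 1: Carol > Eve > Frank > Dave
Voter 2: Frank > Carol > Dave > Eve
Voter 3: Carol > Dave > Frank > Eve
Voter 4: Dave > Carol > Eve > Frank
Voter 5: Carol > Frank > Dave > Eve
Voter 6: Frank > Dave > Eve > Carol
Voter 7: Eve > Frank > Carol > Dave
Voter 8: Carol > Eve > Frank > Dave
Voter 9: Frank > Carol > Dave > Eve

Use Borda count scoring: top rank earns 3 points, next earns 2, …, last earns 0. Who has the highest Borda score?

Carol

Borda scores:
  Dave: 0 + 1 + 2 + 3 + 1 + 2 + 0 + 0 + 1 = 10
  Carol: 3 + 2 + 3 + 2 + 3 + 0 + 1 + 3 + 2 = 19
  Frank: 1 + 3 + 1 + 0 + 2 + 3 + 2 + 1 + 3 = 16
  Eve: 2 + 0 + 0 + 1 + 0 + 1 + 3 + 2 + 0 = 9
Carol has the highest total.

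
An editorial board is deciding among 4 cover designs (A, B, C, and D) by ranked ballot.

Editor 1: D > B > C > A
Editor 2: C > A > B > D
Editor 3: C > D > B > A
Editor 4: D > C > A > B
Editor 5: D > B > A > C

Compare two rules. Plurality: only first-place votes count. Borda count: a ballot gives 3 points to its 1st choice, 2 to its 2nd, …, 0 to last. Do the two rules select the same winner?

Yes

Plurality first-place counts: A 0, B 0, C 2, D 3 → D.
Borda totals: A 4, B 6, C 9, D 11 → D.
The two rules agree on D.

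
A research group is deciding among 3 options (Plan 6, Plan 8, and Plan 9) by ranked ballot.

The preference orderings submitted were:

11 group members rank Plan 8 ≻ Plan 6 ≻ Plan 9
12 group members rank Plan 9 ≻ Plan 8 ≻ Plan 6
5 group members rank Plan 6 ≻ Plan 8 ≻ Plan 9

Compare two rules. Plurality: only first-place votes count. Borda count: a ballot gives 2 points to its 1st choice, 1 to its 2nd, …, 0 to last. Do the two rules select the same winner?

Plurality first-place counts: Plan 6 5, Plan 8 11, Plan 9 12 → Plan 9.
Borda totals: Plan 6 21, Plan 8 39, Plan 9 24 → Plan 8.
The two rules disagree: plurality picks Plan 9, Borda picks Plan 8.

No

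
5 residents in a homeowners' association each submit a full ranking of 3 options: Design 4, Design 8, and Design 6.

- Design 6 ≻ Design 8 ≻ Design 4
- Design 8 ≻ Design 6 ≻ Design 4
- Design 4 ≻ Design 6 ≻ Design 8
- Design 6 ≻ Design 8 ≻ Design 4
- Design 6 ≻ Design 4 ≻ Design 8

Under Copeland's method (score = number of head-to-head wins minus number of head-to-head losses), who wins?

Pairwise results:
  Design 4 vs Design 8: Design 8 wins 3–2.
  Design 4 vs Design 6: Design 6 wins 4–1.
  Design 8 vs Design 6: Design 6 wins 4–1.
Copeland scores (wins − losses):
  Design 4: 0 − 2 = -2
  Design 8: 1 − 1 = 0
  Design 6: 2 − 0 = 2
Design 6 has the best Copeland score.

Design 6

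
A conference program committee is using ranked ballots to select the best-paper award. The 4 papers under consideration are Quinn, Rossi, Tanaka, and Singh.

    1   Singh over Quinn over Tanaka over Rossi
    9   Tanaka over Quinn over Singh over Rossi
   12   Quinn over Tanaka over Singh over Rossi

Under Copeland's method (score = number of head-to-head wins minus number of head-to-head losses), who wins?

Quinn

Pairwise results:
  Quinn vs Rossi: Quinn wins 22–0.
  Quinn vs Tanaka: Quinn wins 13–9.
  Quinn vs Singh: Quinn wins 21–1.
  Rossi vs Tanaka: Tanaka wins 22–0.
  Rossi vs Singh: Singh wins 22–0.
  Tanaka vs Singh: Tanaka wins 21–1.
Copeland scores (wins − losses):
  Quinn: 3 − 0 = 3
  Rossi: 0 − 3 = -3
  Tanaka: 2 − 1 = 1
  Singh: 1 − 2 = -1
Quinn has the best Copeland score.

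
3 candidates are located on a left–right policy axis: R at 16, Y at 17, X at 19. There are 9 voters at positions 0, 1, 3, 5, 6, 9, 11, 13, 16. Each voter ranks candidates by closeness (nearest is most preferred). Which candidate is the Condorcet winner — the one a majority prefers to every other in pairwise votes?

With single-peaked preferences on a line, the Condorcet winner is the candidate closest to the median voter.
The median voter (position 6) is closest to R at 16.
Check: R vs X — voters closer to R: 9 of 9.

R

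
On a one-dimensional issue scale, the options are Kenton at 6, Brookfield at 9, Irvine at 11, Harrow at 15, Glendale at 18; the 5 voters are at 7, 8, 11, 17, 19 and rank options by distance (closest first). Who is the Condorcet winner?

With single-peaked preferences on a line, the Condorcet winner is the candidate closest to the median voter.
The median voter (position 11) is closest to Irvine at 11.
Check: Irvine vs Glendale — voters closer to Irvine: 3 of 5.

Irvine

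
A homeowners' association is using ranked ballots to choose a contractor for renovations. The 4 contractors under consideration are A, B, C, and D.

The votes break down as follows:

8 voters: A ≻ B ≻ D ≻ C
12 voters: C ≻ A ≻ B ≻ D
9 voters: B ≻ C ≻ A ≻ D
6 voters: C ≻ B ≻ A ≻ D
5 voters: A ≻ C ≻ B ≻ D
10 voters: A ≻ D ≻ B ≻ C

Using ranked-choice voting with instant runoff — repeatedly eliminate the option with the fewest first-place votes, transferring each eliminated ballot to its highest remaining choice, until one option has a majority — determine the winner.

C

Round 1: A 23, C 18, B 9, D 0. D has the fewest and is eliminated.
Round 2: A 23, C 18, B 9. B has the fewest and is eliminated.
Round 3: C 27, A 23. C has a majority.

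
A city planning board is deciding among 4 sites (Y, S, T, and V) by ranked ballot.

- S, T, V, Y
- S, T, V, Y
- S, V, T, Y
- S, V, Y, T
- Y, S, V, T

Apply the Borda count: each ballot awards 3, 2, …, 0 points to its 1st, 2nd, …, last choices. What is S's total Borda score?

Borda scores:
  Y: 0 + 0 + 0 + 1 + 3 = 4
  S: 3 + 3 + 3 + 3 + 2 = 14
  T: 2 + 2 + 1 + 0 + 0 = 5
  V: 1 + 1 + 2 + 2 + 1 = 7

14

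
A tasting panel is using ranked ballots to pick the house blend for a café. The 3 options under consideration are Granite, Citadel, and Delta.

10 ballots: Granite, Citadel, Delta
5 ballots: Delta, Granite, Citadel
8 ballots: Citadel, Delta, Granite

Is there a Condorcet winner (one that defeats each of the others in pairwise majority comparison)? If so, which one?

There is no Condorcet winner

Head-to-head results (23 voters total):
Granite vs Citadel: Granite wins 15–8.
Granite vs Delta: Delta wins 13–10.
Citadel vs Delta: Citadel wins 18–5.
No candidate beats all others: Granite beats Citadel beats Delta beats Granite, a majority cycle.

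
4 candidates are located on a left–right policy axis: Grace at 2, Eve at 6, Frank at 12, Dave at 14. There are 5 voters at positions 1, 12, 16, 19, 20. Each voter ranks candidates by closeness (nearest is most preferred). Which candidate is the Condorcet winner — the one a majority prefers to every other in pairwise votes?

Dave

With single-peaked preferences on a line, the Condorcet winner is the candidate closest to the median voter.
The median voter (position 16) is closest to Dave at 14.
Check: Dave vs Frank — voters closer to Dave: 3 of 5.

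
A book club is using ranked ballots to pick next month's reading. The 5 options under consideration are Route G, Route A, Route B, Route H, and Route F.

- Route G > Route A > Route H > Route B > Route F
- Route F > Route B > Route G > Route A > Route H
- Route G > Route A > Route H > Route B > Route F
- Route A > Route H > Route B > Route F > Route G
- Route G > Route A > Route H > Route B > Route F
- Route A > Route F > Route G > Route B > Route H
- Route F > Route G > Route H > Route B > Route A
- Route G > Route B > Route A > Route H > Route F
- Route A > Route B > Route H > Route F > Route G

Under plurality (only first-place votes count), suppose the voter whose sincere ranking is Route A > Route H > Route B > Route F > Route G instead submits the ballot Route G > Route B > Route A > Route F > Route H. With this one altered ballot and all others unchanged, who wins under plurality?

First-place totals with the altered ballot: Route G 5, Route A 2, Route B 0, Route H 0, Route F 2.
The winner is unchanged: still Route G.

Route G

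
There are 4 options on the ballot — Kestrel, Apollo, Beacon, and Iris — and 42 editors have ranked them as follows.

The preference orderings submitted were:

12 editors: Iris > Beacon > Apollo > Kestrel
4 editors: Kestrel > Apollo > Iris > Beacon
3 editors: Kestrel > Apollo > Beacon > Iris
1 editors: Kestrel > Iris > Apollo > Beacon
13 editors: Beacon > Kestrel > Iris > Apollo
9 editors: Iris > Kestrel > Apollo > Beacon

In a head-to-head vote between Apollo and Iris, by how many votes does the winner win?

Ballots ranking Apollo above Iris: 4+3 = 7.
Ballots ranking Iris above Apollo: 12+1+13+9 = 35.
Iris wins 35–7, a margin of 28.

28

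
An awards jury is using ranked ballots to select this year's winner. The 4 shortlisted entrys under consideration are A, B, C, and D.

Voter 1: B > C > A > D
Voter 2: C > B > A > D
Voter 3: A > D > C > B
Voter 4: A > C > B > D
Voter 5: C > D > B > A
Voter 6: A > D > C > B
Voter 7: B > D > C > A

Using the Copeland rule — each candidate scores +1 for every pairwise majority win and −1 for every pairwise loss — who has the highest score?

Pairwise results:
  A vs B: B wins 4–3.
  A vs C: C wins 4–3.
  A vs D: A wins 5–2.
  B vs C: C wins 5–2.
  B vs D: B wins 4–3.
  C vs D: C wins 4–3.
Copeland scores (wins − losses):
  A: 1 − 2 = -1
  B: 2 − 1 = 1
  C: 3 − 0 = 3
  D: 0 − 3 = -3
C has the best Copeland score.

C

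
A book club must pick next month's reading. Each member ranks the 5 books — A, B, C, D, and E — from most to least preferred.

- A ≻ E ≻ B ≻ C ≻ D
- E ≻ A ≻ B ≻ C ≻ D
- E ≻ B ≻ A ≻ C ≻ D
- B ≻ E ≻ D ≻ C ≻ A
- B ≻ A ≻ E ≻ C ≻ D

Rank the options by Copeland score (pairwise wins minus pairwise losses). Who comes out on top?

Pairwise results:
  A vs B: B wins 3–2.
  A vs C: A wins 4–1.
  A vs D: A wins 4–1.
  A vs E: E wins 3–2.
  B vs C: B wins 5–0.
  B vs D: B wins 5–0.
  B vs E: E wins 3–2.
  C vs D: C wins 4–1.
  C vs E: E wins 5–0.
  D vs E: E wins 5–0.
Copeland scores (wins − losses):
  A: 2 − 2 = 0
  B: 3 − 1 = 2
  C: 1 − 3 = -2
  D: 0 − 4 = -4
  E: 4 − 0 = 4
E has the best Copeland score.

E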